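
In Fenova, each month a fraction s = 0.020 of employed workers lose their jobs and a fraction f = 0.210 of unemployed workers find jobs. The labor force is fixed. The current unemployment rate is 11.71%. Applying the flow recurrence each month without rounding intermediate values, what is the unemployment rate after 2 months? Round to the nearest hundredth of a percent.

With a fixed labor force, u_{t+1} = u_t + s·(1−u_t) − f·u_t = u_t·(1−s−f) + s.
Here 1−s−f = 0.770 and s = 0.020.
u_1 = 0.117100 × 0.770 + 0.020 = 0.110167.
u_2 = 0.110167 × 0.770 + 0.020 = 0.104829.

Unemployment rate after two months ≈ 10.48%.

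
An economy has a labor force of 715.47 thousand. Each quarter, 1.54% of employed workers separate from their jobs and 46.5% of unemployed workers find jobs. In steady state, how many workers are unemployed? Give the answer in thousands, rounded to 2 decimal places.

Steady-state unemployment rate u* = s/(s+f) = 1.54/(1.54+46.5) = 0.032057.
Unemployed = u* × labor force = 0.032057 × 715.47 ≈ 22.94 thousand.

About 22.94 thousand are unemployed in steady state.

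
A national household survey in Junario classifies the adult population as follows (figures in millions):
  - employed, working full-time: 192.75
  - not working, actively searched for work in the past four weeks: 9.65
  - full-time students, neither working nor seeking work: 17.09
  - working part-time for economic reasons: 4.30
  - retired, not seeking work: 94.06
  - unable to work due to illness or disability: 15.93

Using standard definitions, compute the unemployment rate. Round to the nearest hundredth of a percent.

Unemployment rate ≈ 4.67%.

Employed = 192.75 + 4.30 = 197.05 million (anyone who worked, including part-time for economic reasons, counts as employed).
Unemployed = 9.65 million.
Labor force = 197.05 + 9.65 = 206.70 million.
Unemployment rate = 9.65 / 206.70 = 4.67%.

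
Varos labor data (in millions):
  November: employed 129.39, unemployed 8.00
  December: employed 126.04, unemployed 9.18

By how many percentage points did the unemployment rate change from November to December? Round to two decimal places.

The unemployment rate changed by +0.97 percentage points.

November: labor force = 129.39 + 8.00 = 137.39; u = 8.00/137.39 = 5.82%.
December: labor force = 126.04 + 9.18 = 135.22; u = 9.18/135.22 = 6.79%.
Change = 6.79% − 5.82% = +0.97 pp.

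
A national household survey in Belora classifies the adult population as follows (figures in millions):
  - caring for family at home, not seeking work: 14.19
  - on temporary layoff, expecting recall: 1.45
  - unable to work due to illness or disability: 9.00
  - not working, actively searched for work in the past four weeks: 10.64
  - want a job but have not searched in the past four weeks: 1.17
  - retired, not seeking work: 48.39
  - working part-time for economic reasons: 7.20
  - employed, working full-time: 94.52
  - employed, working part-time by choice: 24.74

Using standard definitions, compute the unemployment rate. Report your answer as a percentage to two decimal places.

Unemployment rate ≈ 8.73%.

Employed = 7.20 + 94.52 + 24.74 = 126.46 million (anyone who worked, including part-time for economic reasons, counts as employed).
Unemployed = 1.45 + 10.64 = 12.09 million (jobless and actively searching, or on temporary layoff).
Labor force = 126.46 + 12.09 = 138.55 million.
Unemployment rate = 12.09 / 138.55 = 8.73%.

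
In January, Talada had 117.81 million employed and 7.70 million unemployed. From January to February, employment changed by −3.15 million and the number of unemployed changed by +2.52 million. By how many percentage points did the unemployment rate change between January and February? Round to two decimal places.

The unemployment rate changed by +2.05 percentage points.

January: labor force = 117.81 + 7.70 = 125.51; u = 7.70/125.51 = 6.13%.
February: labor force = 114.66 + 10.22 = 124.88; u = 10.22/124.88 = 8.18%.
Change = 8.18% − 6.13% = +2.05 pp.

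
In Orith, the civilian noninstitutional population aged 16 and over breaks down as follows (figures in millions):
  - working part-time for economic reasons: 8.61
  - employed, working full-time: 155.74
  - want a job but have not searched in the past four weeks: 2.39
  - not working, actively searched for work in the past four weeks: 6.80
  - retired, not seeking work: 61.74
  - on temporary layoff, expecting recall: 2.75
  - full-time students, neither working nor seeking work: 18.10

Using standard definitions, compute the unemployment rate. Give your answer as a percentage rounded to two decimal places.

Unemployment rate ≈ 5.49%.

Employed = 8.61 + 155.74 = 164.35 million (anyone who worked, including part-time for economic reasons, counts as employed).
Unemployed = 6.80 + 2.75 = 9.55 million (jobless and actively searching, or on temporary layoff).
Labor force = 164.35 + 9.55 = 173.90 million.
Unemployment rate = 9.55 / 173.90 = 5.49%.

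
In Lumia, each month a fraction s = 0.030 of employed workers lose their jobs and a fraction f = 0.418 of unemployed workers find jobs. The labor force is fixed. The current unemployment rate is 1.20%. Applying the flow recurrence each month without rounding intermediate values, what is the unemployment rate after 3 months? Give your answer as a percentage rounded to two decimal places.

Unemployment rate after three months ≈ 5.77%.

With a fixed labor force, u_{t+1} = u_t + s·(1−u_t) − f·u_t = u_t·(1−s−f) + s.
Here 1−s−f = 0.552 and s = 0.030.
u_1 = 0.012000 × 0.552 + 0.030 = 0.036624.
u_2 = 0.036624 × 0.552 + 0.030 = 0.050216.
u_3 = 0.050216 × 0.552 + 0.030 = 0.057719.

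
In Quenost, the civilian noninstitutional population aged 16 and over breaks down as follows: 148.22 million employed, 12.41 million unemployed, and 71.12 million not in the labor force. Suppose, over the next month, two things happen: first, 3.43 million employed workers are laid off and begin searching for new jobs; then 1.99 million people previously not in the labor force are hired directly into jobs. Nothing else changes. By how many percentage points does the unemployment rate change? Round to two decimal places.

Initially, labor force = 148.22 + 12.41 = 160.63 million, so u = 12.41/160.63 = 7.73%.
After the first change, employed falls and unemployed rises by 3.43; labor force unchanged → E = 144.79, U = 15.84, labor force = 160.63 million.
After the second change, employed and labor force both rise by 1.99; unemployed unchanged → E = 146.78, U = 15.84, labor force = 162.62 million.
New unemployment rate = 15.84 / 162.62 = 9.74%.
Change = 9.74% − 7.73% = +2.01 percentage points.

The unemployment rate changes by +2.01 percentage points.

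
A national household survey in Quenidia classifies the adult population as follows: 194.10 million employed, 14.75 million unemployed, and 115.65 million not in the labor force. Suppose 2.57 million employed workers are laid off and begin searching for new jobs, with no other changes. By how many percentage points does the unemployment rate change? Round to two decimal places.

The unemployment rate changes by +1.23 percentage points.

Initially, labor force = 194.10 + 14.75 = 208.85 million, so u = 14.75/208.85 = 7.06%.
After the change, employed falls and unemployed rises by 2.57; labor force unchanged → E = 191.53, U = 17.32, labor force = 208.85 million.
New unemployment rate = 17.32 / 208.85 = 8.29%.
Change = 8.29% − 7.06% = +1.23 percentage points.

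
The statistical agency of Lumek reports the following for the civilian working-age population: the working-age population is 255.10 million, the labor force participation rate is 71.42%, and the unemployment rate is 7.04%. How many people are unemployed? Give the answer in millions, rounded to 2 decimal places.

About 12.83 million are unemployed.

Labor force = 0.7142 × 255.10 = 182.19 million.
Unemployed = 0.0704 × 182.19 ≈ 12.83 million.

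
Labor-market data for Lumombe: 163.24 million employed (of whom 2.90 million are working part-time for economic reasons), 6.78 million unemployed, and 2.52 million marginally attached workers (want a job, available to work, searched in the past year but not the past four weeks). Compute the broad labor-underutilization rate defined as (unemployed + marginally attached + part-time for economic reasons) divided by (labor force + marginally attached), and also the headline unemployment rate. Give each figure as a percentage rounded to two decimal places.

Broad underutilization rate ≈ 7.07%; headline unemployment rate ≈ 3.99%.

Labor force = 163.24 + 6.78 = 170.02 million.
Numerator = 6.78 + 2.52 + 2.90 = 12.20 million.
Denominator = 170.02 + 2.52 = 172.54 million.
Broad rate = 12.20 / 172.54 = 7.07%.
Headline unemployment rate = 6.78 / 170.02 = 3.99%.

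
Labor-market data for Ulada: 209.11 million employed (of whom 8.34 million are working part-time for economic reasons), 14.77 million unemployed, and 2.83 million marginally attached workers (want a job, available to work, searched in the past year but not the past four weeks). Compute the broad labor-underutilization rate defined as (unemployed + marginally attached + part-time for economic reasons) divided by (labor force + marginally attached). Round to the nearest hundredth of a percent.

Broad underutilization rate ≈ 11.44%.

Labor force = 209.11 + 14.77 = 223.88 million.
Numerator = 14.77 + 2.83 + 8.34 = 25.94 million.
Denominator = 223.88 + 2.83 = 226.71 million.
Broad rate = 25.94 / 226.71 = 11.44%.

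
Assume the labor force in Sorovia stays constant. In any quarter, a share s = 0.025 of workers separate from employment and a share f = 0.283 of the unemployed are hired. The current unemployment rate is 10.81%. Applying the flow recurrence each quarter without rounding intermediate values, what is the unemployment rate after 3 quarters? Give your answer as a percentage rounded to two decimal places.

Unemployment rate after three quarters ≈ 9.01%.

With a fixed labor force, u_{t+1} = u_t + s·(1−u_t) − f·u_t = u_t·(1−s−f) + s.
Here 1−s−f = 0.692 and s = 0.025.
u_1 = 0.108100 × 0.692 + 0.025 = 0.099805.
u_2 = 0.099805 × 0.692 + 0.025 = 0.094065.
u_3 = 0.094065 × 0.692 + 0.025 = 0.090093.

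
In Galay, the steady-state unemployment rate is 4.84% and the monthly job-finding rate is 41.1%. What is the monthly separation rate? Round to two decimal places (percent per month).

From u* = s/(s+f): s = u·f/(1−u).
s = 0.0484 × 41.1 / (1 − 0.0484) = 1.9892 / 0.9516 ≈ 2.09% per month.

Separation rate ≈ 2.09% per month.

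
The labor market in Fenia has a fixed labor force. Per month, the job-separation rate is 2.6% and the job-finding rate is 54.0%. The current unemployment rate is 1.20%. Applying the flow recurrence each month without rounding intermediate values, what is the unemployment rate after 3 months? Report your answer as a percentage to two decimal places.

With a fixed labor force, u_{t+1} = u_t + s·(1−u_t) − f·u_t = u_t·(1−s−f) + s.
Here 1−s−f = 0.434 and s = 0.026.
u_1 = 0.012000 × 0.434 + 0.026 = 0.031208.
u_2 = 0.031208 × 0.434 + 0.026 = 0.039544.
u_3 = 0.039544 × 0.434 + 0.026 = 0.043162.

Unemployment rate after three months ≈ 4.32%.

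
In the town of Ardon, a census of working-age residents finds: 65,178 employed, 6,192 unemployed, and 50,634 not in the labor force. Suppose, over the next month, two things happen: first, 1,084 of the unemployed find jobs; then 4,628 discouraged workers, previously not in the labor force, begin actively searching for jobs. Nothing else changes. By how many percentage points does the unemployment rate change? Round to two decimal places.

Initially, labor force = 65,178 + 6,192 = 71,370, so u = 6,192/71,370 = 8.68%.
After the first change, unemployed falls and employed rises by 1,084; labor force unchanged → E = 66,262, U = 5,108, labor force = 71,370.
After the second change, unemployed and labor force both rise by 4,628 → E = 66,262, U = 9,736, labor force = 75,998.
New unemployment rate = 9,736 / 75,998 = 12.81%.
Change = 12.81% − 8.68% = +4.13 percentage points.

The unemployment rate changes by +4.13 percentage points.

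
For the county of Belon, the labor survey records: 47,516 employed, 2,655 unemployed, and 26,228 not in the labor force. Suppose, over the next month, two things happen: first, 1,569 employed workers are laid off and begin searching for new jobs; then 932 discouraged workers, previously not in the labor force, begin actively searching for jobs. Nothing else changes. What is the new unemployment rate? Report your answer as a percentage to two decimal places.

New unemployment rate ≈ 10.09%.

Initially, labor force = 47,516 + 2,655 = 50,171, so u = 2,655/50,171 = 5.29%.
After the first change, employed falls and unemployed rises by 1,569; labor force unchanged → E = 45,947, U = 4,224, labor force = 50,171.
After the second change, unemployed and labor force both rise by 932 → E = 45,947, U = 5,156, labor force = 51,103.
New unemployment rate = 5,156 / 51,103 = 10.09%.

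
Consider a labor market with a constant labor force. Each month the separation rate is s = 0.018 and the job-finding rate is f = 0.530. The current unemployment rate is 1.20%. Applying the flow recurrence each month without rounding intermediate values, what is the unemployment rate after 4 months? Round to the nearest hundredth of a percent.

With a fixed labor force, u_{t+1} = u_t + s·(1−u_t) − f·u_t = u_t·(1−s−f) + s.
Here 1−s−f = 0.452 and s = 0.018.
u_1 = 0.012000 × 0.452 + 0.018 = 0.023424.
u_2 = 0.023424 × 0.452 + 0.018 = 0.028588.
u_3 = 0.028588 × 0.452 + 0.018 = 0.030922.
u_4 = 0.030922 × 0.452 + 0.018 = 0.031977.

Unemployment rate after four months ≈ 3.20%.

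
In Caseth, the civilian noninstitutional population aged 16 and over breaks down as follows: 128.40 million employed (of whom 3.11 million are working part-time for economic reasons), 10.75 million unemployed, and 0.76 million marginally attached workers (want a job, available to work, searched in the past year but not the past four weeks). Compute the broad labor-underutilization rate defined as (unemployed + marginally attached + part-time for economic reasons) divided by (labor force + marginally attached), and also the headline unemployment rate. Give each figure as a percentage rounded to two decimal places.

Broad underutilization rate ≈ 10.45%; headline unemployment rate ≈ 7.73%.

Labor force = 128.40 + 10.75 = 139.15 million.
Numerator = 10.75 + 0.76 + 3.11 = 14.62 million.
Denominator = 139.15 + 0.76 = 139.91 million.
Broad rate = 14.62 / 139.91 = 10.45%.
Headline unemployment rate = 10.75 / 139.15 = 7.73%.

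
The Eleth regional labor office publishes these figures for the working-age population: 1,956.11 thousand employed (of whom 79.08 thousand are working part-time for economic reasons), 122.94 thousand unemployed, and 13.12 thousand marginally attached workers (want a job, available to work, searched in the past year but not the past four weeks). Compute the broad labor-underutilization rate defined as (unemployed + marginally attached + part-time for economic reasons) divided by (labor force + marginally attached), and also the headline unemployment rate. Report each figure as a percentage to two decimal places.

Broad underutilization rate ≈ 10.28%; headline unemployment rate ≈ 5.91%.

Labor force = 1,956.11 + 122.94 = 2,079.05 thousand.
Numerator = 122.94 + 13.12 + 79.08 = 215.14 thousand.
Denominator = 2,079.05 + 13.12 = 2,092.17 thousand.
Broad rate = 215.14 / 2,092.17 = 10.28%.
Headline unemployment rate = 122.94 / 2,079.05 = 5.91%.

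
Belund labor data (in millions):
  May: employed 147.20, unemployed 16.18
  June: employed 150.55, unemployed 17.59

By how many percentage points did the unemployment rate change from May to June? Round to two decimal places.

The unemployment rate changed by +0.56 percentage points.

May: labor force = 147.20 + 16.18 = 163.38; u = 16.18/163.38 = 9.90%.
June: labor force = 150.55 + 17.59 = 168.14; u = 17.59/168.14 = 10.46%.
Change = 10.46% − 9.90% = +0.56 pp.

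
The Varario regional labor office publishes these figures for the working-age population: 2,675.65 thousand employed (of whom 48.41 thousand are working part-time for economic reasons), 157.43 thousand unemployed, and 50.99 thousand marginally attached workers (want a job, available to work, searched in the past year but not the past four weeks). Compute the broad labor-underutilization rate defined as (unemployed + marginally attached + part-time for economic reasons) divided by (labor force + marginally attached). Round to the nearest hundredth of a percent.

Broad underutilization rate ≈ 8.91%.

Labor force = 2,675.65 + 157.43 = 2,833.08 thousand.
Numerator = 157.43 + 50.99 + 48.41 = 256.83 thousand.
Denominator = 2,833.08 + 50.99 = 2,884.07 thousand.
Broad rate = 256.83 / 2,884.07 = 8.91%.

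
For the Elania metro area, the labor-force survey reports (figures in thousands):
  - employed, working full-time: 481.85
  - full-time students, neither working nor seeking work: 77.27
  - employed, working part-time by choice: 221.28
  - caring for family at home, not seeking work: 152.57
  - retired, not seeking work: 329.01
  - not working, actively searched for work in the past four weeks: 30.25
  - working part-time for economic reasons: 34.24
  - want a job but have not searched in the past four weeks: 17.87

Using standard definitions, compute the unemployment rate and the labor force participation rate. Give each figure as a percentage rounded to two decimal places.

Unemployment rate ≈ 3.94%; labor force participation rate ≈ 57.10%.

Employed = 481.85 + 221.28 + 34.24 = 737.37 thousand (anyone who worked, including part-time for economic reasons, counts as employed).
Unemployed = 30.25 thousand.
Labor force = 737.37 + 30.25 = 767.62 thousand.
Not in labor force = 77.27 + 152.57 + 329.01 + 17.87 = 576.72 thousand (those not working and not actively searching are outside the labor force — including those who want a job but have given up searching).
Civilian working-age population = 767.62 + 576.72 = 1,344.34 thousand.
Unemployment rate = 30.25 / 767.62 = 3.94%.
Labor force participation rate = 767.62 / 1,344.34 = 57.10%.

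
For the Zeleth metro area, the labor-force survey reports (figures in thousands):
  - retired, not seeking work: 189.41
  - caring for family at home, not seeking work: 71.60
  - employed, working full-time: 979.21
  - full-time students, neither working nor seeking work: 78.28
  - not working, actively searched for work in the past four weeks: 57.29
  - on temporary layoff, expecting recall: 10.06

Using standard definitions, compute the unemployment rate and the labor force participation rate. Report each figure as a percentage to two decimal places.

Unemployment rate ≈ 6.44%; labor force participation rate ≈ 75.52%.

Employed = 979.21 thousand.
Unemployed = 57.29 + 10.06 = 67.35 thousand (jobless and actively searching, or on temporary layoff).
Labor force = 979.21 + 67.35 = 1,046.56 thousand.
Not in labor force = 189.41 + 71.60 + 78.28 = 339.29 thousand (those not working and not actively searching are outside the labor force).
Civilian working-age population = 1,046.56 + 339.29 = 1,385.85 thousand.
Unemployment rate = 67.35 / 1,046.56 = 6.44%.
Labor force participation rate = 1,046.56 / 1,385.85 = 75.52%.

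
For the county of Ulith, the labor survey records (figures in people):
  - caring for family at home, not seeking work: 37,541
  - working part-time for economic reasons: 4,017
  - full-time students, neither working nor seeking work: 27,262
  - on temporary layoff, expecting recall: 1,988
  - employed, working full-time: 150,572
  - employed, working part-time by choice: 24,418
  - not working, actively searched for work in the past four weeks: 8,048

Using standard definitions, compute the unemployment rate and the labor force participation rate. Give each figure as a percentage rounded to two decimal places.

Unemployment rate ≈ 5.31%; labor force participation rate ≈ 74.47%.

Employed = 4,017 + 150,572 + 24,418 = 179,007 (anyone who worked, including part-time for economic reasons, counts as employed).
Unemployed = 1,988 + 8,048 = 10,036 (jobless and actively searching, or on temporary layoff).
Labor force = 179,007 + 10,036 = 189,043.
Not in labor force = 37,541 + 27,262 = 64,803 (those not working and not actively searching are outside the labor force).
Civilian working-age population = 189,043 + 64,803 = 253,846.
Unemployment rate = 10,036 / 189,043 = 5.31%.
Labor force participation rate = 189,043 / 253,846 = 74.47%.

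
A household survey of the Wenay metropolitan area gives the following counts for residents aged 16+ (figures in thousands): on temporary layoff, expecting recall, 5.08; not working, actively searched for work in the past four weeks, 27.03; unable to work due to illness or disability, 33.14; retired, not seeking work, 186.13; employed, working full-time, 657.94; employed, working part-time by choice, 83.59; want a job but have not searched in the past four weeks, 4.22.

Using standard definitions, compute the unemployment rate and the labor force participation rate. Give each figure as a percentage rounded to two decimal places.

Employed = 657.94 + 83.59 = 741.53 thousand.
Unemployed = 5.08 + 27.03 = 32.11 thousand (jobless and actively searching, or on temporary layoff).
Labor force = 741.53 + 32.11 = 773.64 thousand.
Not in labor force = 33.14 + 186.13 + 4.22 = 223.49 thousand (those not working and not actively searching are outside the labor force — including those who want a job but have given up searching).
Civilian working-age population = 773.64 + 223.49 = 997.13 thousand.
Unemployment rate = 32.11 / 773.64 = 4.15%.
Labor force participation rate = 773.64 / 997.13 = 77.59%.

Unemployment rate ≈ 4.15%; labor force participation rate ≈ 77.59%.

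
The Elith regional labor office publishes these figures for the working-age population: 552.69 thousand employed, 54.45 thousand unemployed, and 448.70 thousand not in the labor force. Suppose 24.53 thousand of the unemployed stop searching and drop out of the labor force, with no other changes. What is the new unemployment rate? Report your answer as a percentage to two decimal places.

New unemployment rate ≈ 5.14%.

Initially, labor force = 552.69 + 54.45 = 607.14 thousand, so u = 54.45/607.14 = 8.97%.
After the change, unemployed and labor force both fall by 24.53 → E = 552.69, U = 29.92, labor force = 582.61 thousand.
New unemployment rate = 29.92 / 582.61 = 5.14%.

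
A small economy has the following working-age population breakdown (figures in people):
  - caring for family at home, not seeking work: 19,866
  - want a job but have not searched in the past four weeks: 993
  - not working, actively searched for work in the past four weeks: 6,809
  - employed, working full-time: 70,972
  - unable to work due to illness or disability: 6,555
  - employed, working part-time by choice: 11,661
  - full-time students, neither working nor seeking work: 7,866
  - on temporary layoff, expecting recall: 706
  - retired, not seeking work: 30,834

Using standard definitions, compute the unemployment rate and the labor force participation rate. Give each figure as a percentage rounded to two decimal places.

Employed = 70,972 + 11,661 = 82,633.
Unemployed = 6,809 + 706 = 7,515 (jobless and actively searching, or on temporary layoff).
Labor force = 82,633 + 7,515 = 90,148.
Not in labor force = 19,866 + 993 + 6,555 + 7,866 + 30,834 = 66,114 (those not working and not actively searching are outside the labor force — including those who want a job but have given up searching).
Civilian working-age population = 90,148 + 66,114 = 156,262.
Unemployment rate = 7,515 / 90,148 = 8.34%.
Labor force participation rate = 90,148 / 156,262 = 57.69%.

Unemployment rate ≈ 8.34%; labor force participation rate ≈ 57.69%.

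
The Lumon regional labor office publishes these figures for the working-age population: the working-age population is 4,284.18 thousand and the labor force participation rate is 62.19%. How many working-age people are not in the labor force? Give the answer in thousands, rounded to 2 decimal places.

About 1,619.85 thousand are not in the labor force.

Share not in the labor force = 1 − 0.6219 = 0.3781.
Not in labor force = 0.3781 × 4,284.18 ≈ 1,619.85 thousand.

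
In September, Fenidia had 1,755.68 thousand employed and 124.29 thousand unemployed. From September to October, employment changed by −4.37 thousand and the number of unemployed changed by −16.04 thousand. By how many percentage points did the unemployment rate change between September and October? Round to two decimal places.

The unemployment rate changed by −0.79 percentage points.

September: labor force = 1,755.68 + 124.29 = 1,879.97; u = 124.29/1,879.97 = 6.61%.
October: labor force = 1,751.31 + 108.25 = 1,859.56; u = 108.25/1,859.56 = 5.82%.
Change = 5.82% − 6.61% = −0.79 pp.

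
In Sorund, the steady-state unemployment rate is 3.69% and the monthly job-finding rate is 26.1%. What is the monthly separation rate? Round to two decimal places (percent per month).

From u* = s/(s+f): s = u·f/(1−u).
s = 0.0369 × 26.1 / (1 − 0.0369) = 0.9631 / 0.9631 ≈ 1.00% per month.

Separation rate ≈ 1.00% per month.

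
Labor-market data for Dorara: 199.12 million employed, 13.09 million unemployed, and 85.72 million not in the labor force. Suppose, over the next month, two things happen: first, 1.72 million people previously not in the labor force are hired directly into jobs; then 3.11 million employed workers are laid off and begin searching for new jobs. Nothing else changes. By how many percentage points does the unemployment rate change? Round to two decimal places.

Initially, labor force = 199.12 + 13.09 = 212.21 million, so u = 13.09/212.21 = 6.17%.
After the first change, employed and labor force both rise by 1.72; unemployed unchanged → E = 200.84, U = 13.09, labor force = 213.93 million.
After the second change, employed falls and unemployed rises by 3.11; labor force unchanged → E = 197.73, U = 16.20, labor force = 213.93 million.
New unemployment rate = 16.20 / 213.93 = 7.57%.
Change = 7.57% − 6.17% = +1.40 percentage points.

The unemployment rate changes by +1.40 percentage points.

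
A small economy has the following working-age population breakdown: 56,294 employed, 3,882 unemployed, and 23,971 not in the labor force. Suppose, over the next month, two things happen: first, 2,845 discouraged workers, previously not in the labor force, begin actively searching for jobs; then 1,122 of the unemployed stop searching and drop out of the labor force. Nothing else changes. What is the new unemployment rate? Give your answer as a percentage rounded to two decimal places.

Initially, labor force = 56,294 + 3,882 = 60,176, so u = 3,882/60,176 = 6.45%.
After the first change, unemployed and labor force both rise by 2,845 → E = 56,294, U = 6,727, labor force = 63,021.
After the second change, unemployed and labor force both fall by 1,122 → E = 56,294, U = 5,605, labor force = 61,899.
New unemployment rate = 5,605 / 61,899 = 9.06%.

New unemployment rate ≈ 9.06%.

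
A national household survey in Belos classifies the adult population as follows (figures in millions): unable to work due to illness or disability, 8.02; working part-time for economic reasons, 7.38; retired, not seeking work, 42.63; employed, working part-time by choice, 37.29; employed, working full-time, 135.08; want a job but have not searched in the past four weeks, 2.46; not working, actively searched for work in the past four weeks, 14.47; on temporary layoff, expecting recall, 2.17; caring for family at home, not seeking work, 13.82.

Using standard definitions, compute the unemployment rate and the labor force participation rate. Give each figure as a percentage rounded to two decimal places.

Unemployment rate ≈ 8.47%; labor force participation rate ≈ 74.58%.

Employed = 7.38 + 37.29 + 135.08 = 179.75 million (anyone who worked, including part-time for economic reasons, counts as employed).
Unemployed = 14.47 + 2.17 = 16.64 million (jobless and actively searching, or on temporary layoff).
Labor force = 179.75 + 16.64 = 196.39 million.
Not in labor force = 8.02 + 42.63 + 2.46 + 13.82 = 66.93 million (those not working and not actively searching are outside the labor force — including those who want a job but have given up searching).
Civilian working-age population = 196.39 + 66.93 = 263.32 million.
Unemployment rate = 16.64 / 196.39 = 8.47%.
Labor force participation rate = 196.39 / 263.32 = 74.58%.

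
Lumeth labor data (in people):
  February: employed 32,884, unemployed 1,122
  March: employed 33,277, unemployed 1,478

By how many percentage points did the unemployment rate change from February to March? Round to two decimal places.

The unemployment rate changed by +0.95 percentage points.

February: labor force = 32,884 + 1,122 = 34,006; u = 1,122/34,006 = 3.30%.
March: labor force = 33,277 + 1,478 = 34,755; u = 1,478/34,755 = 4.25%.
Change = 4.25% − 3.30% = +0.95 pp.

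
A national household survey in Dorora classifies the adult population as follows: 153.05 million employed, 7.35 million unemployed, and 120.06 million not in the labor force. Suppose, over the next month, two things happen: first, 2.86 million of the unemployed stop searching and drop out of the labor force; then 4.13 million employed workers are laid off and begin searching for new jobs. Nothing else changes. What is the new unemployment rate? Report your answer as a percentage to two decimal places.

Initially, labor force = 153.05 + 7.35 = 160.40 million, so u = 7.35/160.40 = 4.58%.
After the first change, unemployed and labor force both fall by 2.86 → E = 153.05, U = 4.49, labor force = 157.54 million.
After the second change, employed falls and unemployed rises by 4.13; labor force unchanged → E = 148.92, U = 8.62, labor force = 157.54 million.
New unemployment rate = 8.62 / 157.54 = 5.47%.

New unemployment rate ≈ 5.47%.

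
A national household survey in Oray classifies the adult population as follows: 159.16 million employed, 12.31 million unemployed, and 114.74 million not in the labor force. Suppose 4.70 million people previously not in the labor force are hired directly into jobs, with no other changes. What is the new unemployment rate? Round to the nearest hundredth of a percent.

New unemployment rate ≈ 6.99%.

Initially, labor force = 159.16 + 12.31 = 171.47 million, so u = 12.31/171.47 = 7.18%.
After the change, employed and labor force both rise by 4.70; unemployed unchanged → E = 163.86, U = 12.31, labor force = 176.17 million.
New unemployment rate = 12.31 / 176.17 = 6.99%.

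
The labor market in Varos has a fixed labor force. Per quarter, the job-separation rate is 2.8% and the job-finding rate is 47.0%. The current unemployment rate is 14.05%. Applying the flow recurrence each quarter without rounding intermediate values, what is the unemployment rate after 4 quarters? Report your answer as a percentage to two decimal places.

Unemployment rate after four quarters ≈ 6.16%.

With a fixed labor force, u_{t+1} = u_t + s·(1−u_t) − f·u_t = u_t·(1−s−f) + s.
Here 1−s−f = 0.502 and s = 0.028.
u_1 = 0.140500 × 0.502 + 0.028 = 0.098531.
u_2 = 0.098531 × 0.502 + 0.028 = 0.077463.
u_3 = 0.077463 × 0.502 + 0.028 = 0.066886.
u_4 = 0.066886 × 0.502 + 0.028 = 0.061577.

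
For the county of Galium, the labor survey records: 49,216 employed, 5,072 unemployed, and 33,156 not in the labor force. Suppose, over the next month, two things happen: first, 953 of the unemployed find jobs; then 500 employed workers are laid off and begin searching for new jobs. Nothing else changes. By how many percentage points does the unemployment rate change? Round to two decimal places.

The unemployment rate changes by −0.83 percentage points.

Initially, labor force = 49,216 + 5,072 = 54,288, so u = 5,072/54,288 = 9.34%.
After the first change, unemployed falls and employed rises by 953; labor force unchanged → E = 50,169, U = 4,119, labor force = 54,288.
After the second change, employed falls and unemployed rises by 500; labor force unchanged → E = 49,669, U = 4,619, labor force = 54,288.
New unemployment rate = 4,619 / 54,288 = 8.51%.
Change = 8.51% − 9.34% = −0.83 percentage points.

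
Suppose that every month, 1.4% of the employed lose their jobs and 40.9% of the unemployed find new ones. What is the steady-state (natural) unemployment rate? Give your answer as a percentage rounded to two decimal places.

Steady-state unemployment rate ≈ 3.31%.

At steady state the flows balance: s·E = f·U, so U/(E+U) = s/(s+f).
u* = 1.4 / (1.4 + 40.9) = 1.4 / 42.30 = 3.31%.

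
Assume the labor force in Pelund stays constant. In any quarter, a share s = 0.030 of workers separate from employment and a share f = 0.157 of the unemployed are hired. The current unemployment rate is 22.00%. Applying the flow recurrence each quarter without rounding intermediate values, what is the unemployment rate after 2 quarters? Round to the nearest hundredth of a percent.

Unemployment rate after two quarters ≈ 19.98%.

With a fixed labor force, u_{t+1} = u_t + s·(1−u_t) − f·u_t = u_t·(1−s−f) + s.
Here 1−s−f = 0.813 and s = 0.030.
u_1 = 0.220000 × 0.813 + 0.030 = 0.208860.
u_2 = 0.208860 × 0.813 + 0.030 = 0.199803.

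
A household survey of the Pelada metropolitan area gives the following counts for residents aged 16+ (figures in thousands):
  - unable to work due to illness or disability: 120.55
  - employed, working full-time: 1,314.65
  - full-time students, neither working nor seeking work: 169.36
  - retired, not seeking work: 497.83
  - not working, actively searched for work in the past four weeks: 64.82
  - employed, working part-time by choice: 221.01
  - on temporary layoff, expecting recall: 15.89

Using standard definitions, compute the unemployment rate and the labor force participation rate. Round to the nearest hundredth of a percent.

Employed = 1,314.65 + 221.01 = 1,535.66 thousand.
Unemployed = 64.82 + 15.89 = 80.71 thousand (jobless and actively searching, or on temporary layoff).
Labor force = 1,535.66 + 80.71 = 1,616.37 thousand.
Not in labor force = 120.55 + 169.36 + 497.83 = 787.74 thousand (those not working and not actively searching are outside the labor force).
Civilian working-age population = 1,616.37 + 787.74 = 2,404.11 thousand.
Unemployment rate = 80.71 / 1,616.37 = 4.99%.
Labor force participation rate = 1,616.37 / 2,404.11 = 67.23%.

Unemployment rate ≈ 4.99%; labor force participation rate ≈ 67.23%.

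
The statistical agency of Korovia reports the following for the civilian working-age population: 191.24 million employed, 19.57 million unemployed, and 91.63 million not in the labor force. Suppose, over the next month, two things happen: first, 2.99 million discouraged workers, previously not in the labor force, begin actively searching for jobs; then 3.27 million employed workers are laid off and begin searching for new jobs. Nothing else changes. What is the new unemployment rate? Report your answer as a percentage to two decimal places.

Initially, labor force = 191.24 + 19.57 = 210.81 million, so u = 19.57/210.81 = 9.28%.
After the first change, unemployed and labor force both rise by 2.99 → E = 191.24, U = 22.56, labor force = 213.80 million.
After the second change, employed falls and unemployed rises by 3.27; labor force unchanged → E = 187.97, U = 25.83, labor force = 213.80 million.
New unemployment rate = 25.83 / 213.80 = 12.08%.

New unemployment rate ≈ 12.08%.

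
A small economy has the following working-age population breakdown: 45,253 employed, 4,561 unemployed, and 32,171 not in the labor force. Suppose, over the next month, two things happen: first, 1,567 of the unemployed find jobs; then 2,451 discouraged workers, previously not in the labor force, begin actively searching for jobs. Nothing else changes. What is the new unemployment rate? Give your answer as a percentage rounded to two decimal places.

New unemployment rate ≈ 10.42%.

Initially, labor force = 45,253 + 4,561 = 49,814, so u = 4,561/49,814 = 9.16%.
After the first change, unemployed falls and employed rises by 1,567; labor force unchanged → E = 46,820, U = 2,994, labor force = 49,814.
After the second change, unemployed and labor force both rise by 2,451 → E = 46,820, U = 5,445, labor force = 52,265.
New unemployment rate = 5,445 / 52,265 = 10.42%.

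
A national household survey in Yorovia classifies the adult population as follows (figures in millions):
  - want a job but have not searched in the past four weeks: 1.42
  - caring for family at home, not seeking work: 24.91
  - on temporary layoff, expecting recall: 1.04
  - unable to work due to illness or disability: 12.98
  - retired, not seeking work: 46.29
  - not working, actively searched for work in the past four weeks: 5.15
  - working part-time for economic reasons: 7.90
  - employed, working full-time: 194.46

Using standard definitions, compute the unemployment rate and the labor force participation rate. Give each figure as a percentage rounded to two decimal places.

Employed = 7.90 + 194.46 = 202.36 million (anyone who worked, including part-time for economic reasons, counts as employed).
Unemployed = 1.04 + 5.15 = 6.19 million (jobless and actively searching, or on temporary layoff).
Labor force = 202.36 + 6.19 = 208.55 million.
Not in labor force = 1.42 + 24.91 + 12.98 + 46.29 = 85.60 million (those not working and not actively searching are outside the labor force — including those who want a job but have given up searching).
Civilian working-age population = 208.55 + 85.60 = 294.15 million.
Unemployment rate = 6.19 / 208.55 = 2.97%.
Labor force participation rate = 208.55 / 294.15 = 70.90%.

Unemployment rate ≈ 2.97%; labor force participation rate ≈ 70.90%.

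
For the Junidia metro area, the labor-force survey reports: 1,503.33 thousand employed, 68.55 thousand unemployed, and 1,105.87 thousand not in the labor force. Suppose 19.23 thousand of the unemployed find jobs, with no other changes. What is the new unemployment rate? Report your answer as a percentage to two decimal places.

New unemployment rate ≈ 3.14%.

Initially, labor force = 1,503.33 + 68.55 = 1,571.88 thousand, so u = 68.55/1,571.88 = 4.36%.
After the change, unemployed falls and employed rises by 19.23; labor force unchanged → E = 1,522.56, U = 49.32, labor force = 1,571.88 thousand.
New unemployment rate = 49.32 / 1,571.88 = 3.14%.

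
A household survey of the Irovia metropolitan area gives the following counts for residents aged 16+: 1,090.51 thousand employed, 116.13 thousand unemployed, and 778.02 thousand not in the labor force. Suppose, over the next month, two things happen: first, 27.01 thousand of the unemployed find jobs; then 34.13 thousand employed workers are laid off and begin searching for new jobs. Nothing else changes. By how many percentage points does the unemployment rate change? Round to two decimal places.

The unemployment rate changes by +0.59 percentage points.

Initially, labor force = 1,090.51 + 116.13 = 1,206.64 thousand, so u = 116.13/1,206.64 = 9.62%.
After the first change, unemployed falls and employed rises by 27.01; labor force unchanged → E = 1,117.52, U = 89.12, labor force = 1,206.64 thousand.
After the second change, employed falls and unemployed rises by 34.13; labor force unchanged → E = 1,083.39, U = 123.25, labor force = 1,206.64 thousand.
New unemployment rate = 123.25 / 1,206.64 = 10.21%.
Change = 10.21% − 9.62% = +0.59 percentage points.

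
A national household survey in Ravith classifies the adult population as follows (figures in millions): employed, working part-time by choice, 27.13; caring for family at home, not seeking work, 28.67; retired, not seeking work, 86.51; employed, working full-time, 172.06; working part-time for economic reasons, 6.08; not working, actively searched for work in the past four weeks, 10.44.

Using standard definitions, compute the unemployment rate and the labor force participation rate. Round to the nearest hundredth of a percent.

Unemployment rate ≈ 4.84%; labor force participation rate ≈ 65.19%.

Employed = 27.13 + 172.06 + 6.08 = 205.27 million (anyone who worked, including part-time for economic reasons, counts as employed).
Unemployed = 10.44 million.
Labor force = 205.27 + 10.44 = 215.71 million.
Not in labor force = 28.67 + 86.51 = 115.18 million (those not working and not actively searching are outside the labor force).
Civilian working-age population = 215.71 + 115.18 = 330.89 million.
Unemployment rate = 10.44 / 215.71 = 4.84%.
Labor force participation rate = 215.71 / 330.89 = 65.19%.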